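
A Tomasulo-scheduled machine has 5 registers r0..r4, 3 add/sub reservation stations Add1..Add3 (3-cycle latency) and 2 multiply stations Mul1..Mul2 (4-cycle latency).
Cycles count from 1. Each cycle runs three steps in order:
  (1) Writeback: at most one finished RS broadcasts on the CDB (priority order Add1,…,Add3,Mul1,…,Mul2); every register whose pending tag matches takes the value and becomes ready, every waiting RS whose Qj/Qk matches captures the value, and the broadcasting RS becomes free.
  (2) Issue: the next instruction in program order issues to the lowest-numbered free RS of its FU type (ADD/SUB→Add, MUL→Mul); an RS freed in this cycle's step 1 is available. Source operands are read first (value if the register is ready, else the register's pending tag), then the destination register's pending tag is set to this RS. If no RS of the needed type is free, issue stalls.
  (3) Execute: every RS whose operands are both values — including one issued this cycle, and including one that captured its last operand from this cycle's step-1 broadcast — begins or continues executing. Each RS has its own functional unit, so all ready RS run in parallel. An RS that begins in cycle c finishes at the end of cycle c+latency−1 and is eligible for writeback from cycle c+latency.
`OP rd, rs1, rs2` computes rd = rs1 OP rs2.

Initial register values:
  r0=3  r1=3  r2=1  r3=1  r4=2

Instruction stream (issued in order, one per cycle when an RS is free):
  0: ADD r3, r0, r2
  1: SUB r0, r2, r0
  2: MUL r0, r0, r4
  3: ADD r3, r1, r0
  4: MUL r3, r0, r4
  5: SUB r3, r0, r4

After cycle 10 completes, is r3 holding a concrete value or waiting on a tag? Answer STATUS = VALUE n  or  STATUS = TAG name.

c1: issue ADD r3<-Add1 | r0:3,r1:3,r2:1,r3:Add1,r4:2
c2: issue SUB r0<-Add2 | r0:Add2,r1:3,r2:1,r3:Add1,r4:2
c3: issue MUL r0<-Mul1 | r0:Mul1,r1:3,r2:1,r3:Add1,r4:2
c4: CDB Add1=4; issue ADD r3<-Add1 | r0:Mul1,r1:3,r2:1,r3:Add1,r4:2
c5: CDB Add2=-2; issue MUL r3<-Mul2 | r0:Mul1,r1:3,r2:1,r3:Mul2,r4:2
c6: issue SUB r3<-Add2 | r0:Mul1,r1:3,r2:1,r3:Add2,r4:2
c7: - | r0:Mul1,r1:3,r2:1,r3:Add2,r4:2
c8: - | r0:Mul1,r1:3,r2:1,r3:Add2,r4:2
c9: CDB Mul1=-4 | r0:-4,r1:3,r2:1,r3:Add2,r4:2
c10: - | r0:-4,r1:3,r2:1,r3:Add2,r4:2

STATUS = TAG Add2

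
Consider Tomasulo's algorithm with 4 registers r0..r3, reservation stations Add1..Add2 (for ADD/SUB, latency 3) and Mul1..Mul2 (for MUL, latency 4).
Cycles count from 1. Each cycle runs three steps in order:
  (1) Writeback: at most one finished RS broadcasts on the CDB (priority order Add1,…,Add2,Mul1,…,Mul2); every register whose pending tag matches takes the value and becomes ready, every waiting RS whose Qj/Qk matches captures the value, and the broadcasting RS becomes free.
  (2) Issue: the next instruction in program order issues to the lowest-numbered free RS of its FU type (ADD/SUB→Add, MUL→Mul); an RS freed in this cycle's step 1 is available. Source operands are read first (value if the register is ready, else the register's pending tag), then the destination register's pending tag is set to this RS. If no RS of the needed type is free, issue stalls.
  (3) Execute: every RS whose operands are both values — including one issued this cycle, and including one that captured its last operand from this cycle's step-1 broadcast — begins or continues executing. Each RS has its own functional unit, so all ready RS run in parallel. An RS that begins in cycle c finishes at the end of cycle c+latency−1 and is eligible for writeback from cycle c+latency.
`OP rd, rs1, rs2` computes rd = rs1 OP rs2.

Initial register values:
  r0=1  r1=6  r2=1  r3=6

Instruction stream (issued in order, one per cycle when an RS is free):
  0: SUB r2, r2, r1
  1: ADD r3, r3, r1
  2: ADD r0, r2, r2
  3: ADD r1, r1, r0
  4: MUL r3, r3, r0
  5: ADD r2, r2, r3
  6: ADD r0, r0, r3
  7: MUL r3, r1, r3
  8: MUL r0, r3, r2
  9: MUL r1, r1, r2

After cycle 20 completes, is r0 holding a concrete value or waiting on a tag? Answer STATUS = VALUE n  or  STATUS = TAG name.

c1: issue SUB r2<-Add1 | r0:1,r1:6,r2:Add1,r3:6
c2: issue ADD r3<-Add2 | r0:1,r1:6,r2:Add1,r3:Add2
c3: stall | r0:1,r1:6,r2:Add1,r3:Add2
c4: CDB Add1=-5; issue ADD r0<-Add1 | r0:Add1,r1:6,r2:-5,r3:Add2
c5: CDB Add2=12; issue ADD r1<-Add2 | r0:Add1,r1:Add2,r2:-5,r3:12
c6: issue MUL r3<-Mul1 | r0:Add1,r1:Add2,r2:-5,r3:Mul1
c7: CDB Add1=-10; issue ADD r2<-Add1 | r0:-10,r1:Add2,r2:Add1,r3:Mul1
c8: stall | r0:-10,r1:Add2,r2:Add1,r3:Mul1
c9: stall | r0:-10,r1:Add2,r2:Add1,r3:Mul1
c10: CDB Add2=-4; issue ADD r0<-Add2 | r0:Add2,r1:-4,r2:Add1,r3:Mul1
c11: CDB Mul1=-120; issue MUL r3<-Mul1 | r0:Add2,r1:-4,r2:Add1,r3:Mul1
c12: issue MUL r0<-Mul2 | r0:Mul2,r1:-4,r2:Add1,r3:Mul1
c13: stall | r0:Mul2,r1:-4,r2:Add1,r3:Mul1
c14: CDB Add1=-125; stall | r0:Mul2,r1:-4,r2:-125,r3:Mul1
c15: CDB Add2=-130; stall | r0:Mul2,r1:-4,r2:-125,r3:Mul1
c16: CDB Mul1=480; issue MUL r1<-Mul1 | r0:Mul2,r1:Mul1,r2:-125,r3:480
c17: - | r0:Mul2,r1:Mul1,r2:-125,r3:480
c18: - | r0:Mul2,r1:Mul1,r2:-125,r3:480
c19: - | r0:Mul2,r1:Mul1,r2:-125,r3:480
c20: CDB Mul1=500 | r0:Mul2,r1:500,r2:-125,r3:480

STATUS = TAG Mul2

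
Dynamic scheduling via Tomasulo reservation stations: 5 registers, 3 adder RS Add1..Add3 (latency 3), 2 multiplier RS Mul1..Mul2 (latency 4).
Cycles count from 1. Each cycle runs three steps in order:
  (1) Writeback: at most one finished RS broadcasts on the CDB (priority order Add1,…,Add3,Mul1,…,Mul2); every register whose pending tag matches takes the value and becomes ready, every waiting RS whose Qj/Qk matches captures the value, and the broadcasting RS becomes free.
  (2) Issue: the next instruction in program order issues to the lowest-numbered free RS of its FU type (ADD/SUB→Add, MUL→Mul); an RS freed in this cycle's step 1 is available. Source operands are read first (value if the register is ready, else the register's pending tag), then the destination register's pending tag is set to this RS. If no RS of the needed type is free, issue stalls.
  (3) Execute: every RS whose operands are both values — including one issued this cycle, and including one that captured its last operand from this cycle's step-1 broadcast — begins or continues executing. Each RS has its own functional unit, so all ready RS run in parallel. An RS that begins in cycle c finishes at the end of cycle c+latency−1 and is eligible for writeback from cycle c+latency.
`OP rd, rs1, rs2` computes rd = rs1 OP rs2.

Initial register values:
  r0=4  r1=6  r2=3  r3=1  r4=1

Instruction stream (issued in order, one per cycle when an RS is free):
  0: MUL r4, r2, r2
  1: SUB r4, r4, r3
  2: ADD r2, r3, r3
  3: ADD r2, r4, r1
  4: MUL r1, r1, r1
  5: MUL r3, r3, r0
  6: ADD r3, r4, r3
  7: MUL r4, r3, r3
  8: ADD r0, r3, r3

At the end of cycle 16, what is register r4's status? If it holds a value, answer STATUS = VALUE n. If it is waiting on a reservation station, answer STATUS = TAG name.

cycle 1: issue MUL r4<-Mul1 // r0:4,r1:6,r2:3,r3:1,r4:Mul1
cycle 2: issue SUB r4<-Add1 // r0:4,r1:6,r2:3,r3:1,r4:Add1
cycle 3: issue ADD r2<-Add2 // r0:4,r1:6,r2:Add2,r3:1,r4:Add1
cycle 4: issue ADD r2<-Add3 // r0:4,r1:6,r2:Add3,r3:1,r4:Add1
cycle 5: CDB Mul1=9; issue MUL r1<-Mul1 // r0:4,r1:Mul1,r2:Add3,r3:1,r4:Add1
cycle 6: CDB Add2=2; issue MUL r3<-Mul2 // r0:4,r1:Mul1,r2:Add3,r3:Mul2,r4:Add1
cycle 7: issue ADD r3<-Add2 // r0:4,r1:Mul1,r2:Add3,r3:Add2,r4:Add1
cycle 8: CDB Add1=8; stall // r0:4,r1:Mul1,r2:Add3,r3:Add2,r4:8
cycle 9: CDB Mul1=36; issue MUL r4<-Mul1 // r0:4,r1:36,r2:Add3,r3:Add2,r4:Mul1
cycle 10: CDB Mul2=4; issue ADD r0<-Add1 // r0:Add1,r1:36,r2:Add3,r3:Add2,r4:Mul1
cycle 11: CDB Add3=14 // r0:Add1,r1:36,r2:14,r3:Add2,r4:Mul1
cycle 12: - // r0:Add1,r1:36,r2:14,r3:Add2,r4:Mul1
cycle 13: CDB Add2=12 // r0:Add1,r1:36,r2:14,r3:12,r4:Mul1
cycle 14: - // r0:Add1,r1:36,r2:14,r3:12,r4:Mul1
cycle 15: - // r0:Add1,r1:36,r2:14,r3:12,r4:Mul1
cycle 16: CDB Add1=24 // r0:24,r1:36,r2:14,r3:12,r4:Mul1

STATUS = TAG Mul1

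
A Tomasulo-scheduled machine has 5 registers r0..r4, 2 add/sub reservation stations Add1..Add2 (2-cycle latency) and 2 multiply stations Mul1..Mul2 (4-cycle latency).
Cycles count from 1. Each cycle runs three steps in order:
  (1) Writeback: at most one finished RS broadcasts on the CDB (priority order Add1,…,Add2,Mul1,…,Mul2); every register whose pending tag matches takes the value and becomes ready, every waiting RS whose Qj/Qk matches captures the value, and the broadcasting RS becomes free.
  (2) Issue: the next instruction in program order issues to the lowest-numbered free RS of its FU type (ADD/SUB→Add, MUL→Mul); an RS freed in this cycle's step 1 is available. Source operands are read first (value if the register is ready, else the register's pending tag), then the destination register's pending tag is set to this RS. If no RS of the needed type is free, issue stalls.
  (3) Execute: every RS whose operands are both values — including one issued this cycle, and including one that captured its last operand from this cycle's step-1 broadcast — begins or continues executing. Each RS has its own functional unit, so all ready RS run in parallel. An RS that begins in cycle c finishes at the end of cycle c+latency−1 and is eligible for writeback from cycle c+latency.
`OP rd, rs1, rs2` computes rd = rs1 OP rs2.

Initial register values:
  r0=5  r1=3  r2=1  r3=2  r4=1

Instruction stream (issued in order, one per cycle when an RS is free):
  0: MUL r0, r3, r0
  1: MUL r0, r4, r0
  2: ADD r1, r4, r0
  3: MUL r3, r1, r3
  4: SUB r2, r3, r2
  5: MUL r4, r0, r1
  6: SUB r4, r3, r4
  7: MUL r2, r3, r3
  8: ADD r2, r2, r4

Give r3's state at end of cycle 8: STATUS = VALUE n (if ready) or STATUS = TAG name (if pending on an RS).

cycle 1: issue MUL r0<-Mul1 // r0:Mul1,r1:3,r2:1,r3:2,r4:1
cycle 2: issue MUL r0<-Mul2 // r0:Mul2,r1:3,r2:1,r3:2,r4:1
cycle 3: issue ADD r1<-Add1 // r0:Mul2,r1:Add1,r2:1,r3:2,r4:1
cycle 4: stall // r0:Mul2,r1:Add1,r2:1,r3:2,r4:1
cycle 5: CDB Mul1=10; issue MUL r3<-Mul1 // r0:Mul2,r1:Add1,r2:1,r3:Mul1,r4:1
cycle 6: issue SUB r2<-Add2 // r0:Mul2,r1:Add1,r2:Add2,r3:Mul1,r4:1
cycle 7: stall // r0:Mul2,r1:Add1,r2:Add2,r3:Mul1,r4:1
cycle 8: stall // r0:Mul2,r1:Add1,r2:Add2,r3:Mul1,r4:1

STATUS = TAG Mul1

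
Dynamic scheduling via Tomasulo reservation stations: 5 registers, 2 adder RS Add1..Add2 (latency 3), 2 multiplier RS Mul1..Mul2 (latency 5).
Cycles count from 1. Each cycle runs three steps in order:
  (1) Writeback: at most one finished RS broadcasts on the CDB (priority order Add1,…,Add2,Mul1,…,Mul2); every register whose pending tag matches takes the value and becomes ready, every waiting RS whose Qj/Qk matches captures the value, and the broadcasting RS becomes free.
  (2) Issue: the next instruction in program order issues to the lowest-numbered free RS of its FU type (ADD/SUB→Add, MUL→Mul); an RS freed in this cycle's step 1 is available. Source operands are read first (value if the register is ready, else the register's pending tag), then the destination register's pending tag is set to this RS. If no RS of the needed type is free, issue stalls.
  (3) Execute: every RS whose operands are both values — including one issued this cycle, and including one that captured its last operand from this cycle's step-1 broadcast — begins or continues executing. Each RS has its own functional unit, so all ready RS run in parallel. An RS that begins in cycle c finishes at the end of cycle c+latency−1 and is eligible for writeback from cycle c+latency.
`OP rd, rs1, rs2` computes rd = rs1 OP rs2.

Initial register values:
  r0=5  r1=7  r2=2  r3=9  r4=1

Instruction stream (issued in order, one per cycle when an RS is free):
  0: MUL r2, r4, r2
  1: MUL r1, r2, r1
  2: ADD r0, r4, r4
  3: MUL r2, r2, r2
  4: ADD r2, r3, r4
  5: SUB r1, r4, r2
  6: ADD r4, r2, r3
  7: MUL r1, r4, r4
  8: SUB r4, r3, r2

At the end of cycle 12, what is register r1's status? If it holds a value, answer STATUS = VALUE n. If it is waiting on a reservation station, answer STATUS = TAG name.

STATUS = TAG Mul1

  c1: issue MUL r2<-Mul1  regs: r0:5,r1:7,r2:Mul1,r3:9,r4:1
  c2: issue MUL r1<-Mul2  regs: r0:5,r1:Mul2,r2:Mul1,r3:9,r4:1
  c3: issue ADD r0<-Add1  regs: r0:Add1,r1:Mul2,r2:Mul1,r3:9,r4:1
  c4: stall  regs: r0:Add1,r1:Mul2,r2:Mul1,r3:9,r4:1
  c5: stall  regs: r0:Add1,r1:Mul2,r2:Mul1,r3:9,r4:1
  c6: CDB Add1=2; stall  regs: r0:2,r1:Mul2,r2:Mul1,r3:9,r4:1
  c7: CDB Mul1=2; issue MUL r2<-Mul1  regs: r0:2,r1:Mul2,r2:Mul1,r3:9,r4:1
  c8: issue ADD r2<-Add1  regs: r0:2,r1:Mul2,r2:Add1,r3:9,r4:1
  c9: issue SUB r1<-Add2  regs: r0:2,r1:Add2,r2:Add1,r3:9,r4:1
  c10: stall  regs: r0:2,r1:Add2,r2:Add1,r3:9,r4:1
  c11: CDB Add1=10; issue ADD r4<-Add1  regs: r0:2,r1:Add2,r2:10,r3:9,r4:Add1
  c12: CDB Mul1=4; issue MUL r1<-Mul1  regs: r0:2,r1:Mul1,r2:10,r3:9,r4:Add1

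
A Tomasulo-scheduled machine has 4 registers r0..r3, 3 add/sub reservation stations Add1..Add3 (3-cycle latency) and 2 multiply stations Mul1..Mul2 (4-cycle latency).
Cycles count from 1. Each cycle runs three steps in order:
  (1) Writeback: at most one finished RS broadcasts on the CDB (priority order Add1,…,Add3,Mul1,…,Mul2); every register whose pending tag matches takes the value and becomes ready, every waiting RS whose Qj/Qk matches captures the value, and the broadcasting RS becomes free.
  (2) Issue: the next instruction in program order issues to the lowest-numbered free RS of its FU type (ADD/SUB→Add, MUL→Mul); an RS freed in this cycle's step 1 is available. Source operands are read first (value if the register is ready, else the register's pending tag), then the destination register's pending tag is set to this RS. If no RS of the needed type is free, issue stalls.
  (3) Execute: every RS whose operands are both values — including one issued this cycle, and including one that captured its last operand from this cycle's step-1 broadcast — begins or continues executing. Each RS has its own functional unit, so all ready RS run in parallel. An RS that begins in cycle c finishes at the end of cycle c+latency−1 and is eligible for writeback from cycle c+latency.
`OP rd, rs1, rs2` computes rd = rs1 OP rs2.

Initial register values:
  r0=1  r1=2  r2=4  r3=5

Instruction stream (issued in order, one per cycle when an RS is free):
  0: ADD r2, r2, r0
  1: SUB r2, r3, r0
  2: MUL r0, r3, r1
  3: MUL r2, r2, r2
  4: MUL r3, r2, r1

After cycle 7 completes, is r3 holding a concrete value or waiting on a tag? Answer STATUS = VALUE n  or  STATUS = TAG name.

c1: issue ADD r2<-Add1 | r0:1,r1:2,r2:Add1,r3:5
c2: issue SUB r2<-Add2 | r0:1,r1:2,r2:Add2,r3:5
c3: issue MUL r0<-Mul1 | r0:Mul1,r1:2,r2:Add2,r3:5
c4: CDB Add1=5; issue MUL r2<-Mul2 | r0:Mul1,r1:2,r2:Mul2,r3:5
c5: CDB Add2=4; stall | r0:Mul1,r1:2,r2:Mul2,r3:5
c6: stall | r0:Mul1,r1:2,r2:Mul2,r3:5
c7: CDB Mul1=10; issue MUL r3<-Mul1 | r0:10,r1:2,r2:Mul2,r3:Mul1

STATUS = TAG Mul1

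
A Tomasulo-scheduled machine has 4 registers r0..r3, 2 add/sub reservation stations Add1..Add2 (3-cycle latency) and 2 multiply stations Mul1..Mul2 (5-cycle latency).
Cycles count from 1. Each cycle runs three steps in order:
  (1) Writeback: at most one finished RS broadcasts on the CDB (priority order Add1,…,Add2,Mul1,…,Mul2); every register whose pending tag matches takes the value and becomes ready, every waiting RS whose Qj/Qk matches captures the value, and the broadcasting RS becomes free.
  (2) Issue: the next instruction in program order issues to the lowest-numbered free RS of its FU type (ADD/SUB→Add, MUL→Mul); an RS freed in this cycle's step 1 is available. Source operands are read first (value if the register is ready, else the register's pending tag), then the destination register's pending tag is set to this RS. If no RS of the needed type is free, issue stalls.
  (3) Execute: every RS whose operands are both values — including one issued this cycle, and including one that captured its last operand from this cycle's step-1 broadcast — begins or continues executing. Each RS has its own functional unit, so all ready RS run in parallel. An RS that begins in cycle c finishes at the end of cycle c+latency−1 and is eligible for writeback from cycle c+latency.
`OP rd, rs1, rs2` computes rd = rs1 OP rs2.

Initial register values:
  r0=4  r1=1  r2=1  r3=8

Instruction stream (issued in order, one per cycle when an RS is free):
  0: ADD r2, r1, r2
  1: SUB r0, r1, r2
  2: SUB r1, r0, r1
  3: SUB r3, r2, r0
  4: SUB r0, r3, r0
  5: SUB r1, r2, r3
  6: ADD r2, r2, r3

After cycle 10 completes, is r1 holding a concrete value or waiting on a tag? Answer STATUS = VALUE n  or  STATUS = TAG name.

c1: issue ADD r2<-Add1 | r0:4,r1:1,r2:Add1,r3:8
c2: issue SUB r0<-Add2 | r0:Add2,r1:1,r2:Add1,r3:8
c3: stall | r0:Add2,r1:1,r2:Add1,r3:8
c4: CDB Add1=2; issue SUB r1<-Add1 | r0:Add2,r1:Add1,r2:2,r3:8
c5: stall | r0:Add2,r1:Add1,r2:2,r3:8
c6: stall | r0:Add2,r1:Add1,r2:2,r3:8
c7: CDB Add2=-1; issue SUB r3<-Add2 | r0:-1,r1:Add1,r2:2,r3:Add2
c8: stall | r0:-1,r1:Add1,r2:2,r3:Add2
c9: stall | r0:-1,r1:Add1,r2:2,r3:Add2
c10: CDB Add1=-2; issue SUB r0<-Add1 | r0:Add1,r1:-2,r2:2,r3:Add2

STATUS = VALUE -2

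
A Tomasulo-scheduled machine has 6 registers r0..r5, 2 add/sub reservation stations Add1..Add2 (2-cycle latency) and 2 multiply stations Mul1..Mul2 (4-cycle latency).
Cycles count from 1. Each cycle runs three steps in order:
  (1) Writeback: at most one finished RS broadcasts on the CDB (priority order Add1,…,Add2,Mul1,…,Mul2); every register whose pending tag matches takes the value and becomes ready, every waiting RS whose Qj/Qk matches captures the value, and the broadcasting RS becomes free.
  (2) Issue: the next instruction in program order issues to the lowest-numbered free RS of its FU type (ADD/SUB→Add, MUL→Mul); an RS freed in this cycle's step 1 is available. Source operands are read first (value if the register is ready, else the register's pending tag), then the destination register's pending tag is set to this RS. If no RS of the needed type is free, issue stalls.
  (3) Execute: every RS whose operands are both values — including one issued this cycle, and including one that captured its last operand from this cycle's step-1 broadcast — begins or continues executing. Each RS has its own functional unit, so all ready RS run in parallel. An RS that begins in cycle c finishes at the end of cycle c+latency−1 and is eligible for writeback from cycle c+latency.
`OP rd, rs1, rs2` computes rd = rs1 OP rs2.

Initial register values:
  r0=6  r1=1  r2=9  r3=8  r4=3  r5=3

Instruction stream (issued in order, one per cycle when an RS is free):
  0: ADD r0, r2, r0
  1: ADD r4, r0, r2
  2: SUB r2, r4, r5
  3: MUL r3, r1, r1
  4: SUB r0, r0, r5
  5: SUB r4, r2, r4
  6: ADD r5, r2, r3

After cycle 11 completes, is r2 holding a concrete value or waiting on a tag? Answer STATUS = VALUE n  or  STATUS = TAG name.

STATUS = VALUE 21

cycle 1: issue ADD r0<-Add1 // r0:Add1,r1:1,r2:9,r3:8,r4:3,r5:3
cycle 2: issue ADD r4<-Add2 // r0:Add1,r1:1,r2:9,r3:8,r4:Add2,r5:3
cycle 3: CDB Add1=15; issue SUB r2<-Add1 // r0:15,r1:1,r2:Add1,r3:8,r4:Add2,r5:3
cycle 4: issue MUL r3<-Mul1 // r0:15,r1:1,r2:Add1,r3:Mul1,r4:Add2,r5:3
cycle 5: CDB Add2=24; issue SUB r0<-Add2 // r0:Add2,r1:1,r2:Add1,r3:Mul1,r4:24,r5:3
cycle 6: stall // r0:Add2,r1:1,r2:Add1,r3:Mul1,r4:24,r5:3
cycle 7: CDB Add1=21; issue SUB r4<-Add1 // r0:Add2,r1:1,r2:21,r3:Mul1,r4:Add1,r5:3
cycle 8: CDB Add2=12; issue ADD r5<-Add2 // r0:12,r1:1,r2:21,r3:Mul1,r4:Add1,r5:Add2
cycle 9: CDB Add1=-3 // r0:12,r1:1,r2:21,r3:Mul1,r4:-3,r5:Add2
cycle 10: CDB Mul1=1 // r0:12,r1:1,r2:21,r3:1,r4:-3,r5:Add2
cycle 11: - // r0:12,r1:1,r2:21,r3:1,r4:-3,r5:Add2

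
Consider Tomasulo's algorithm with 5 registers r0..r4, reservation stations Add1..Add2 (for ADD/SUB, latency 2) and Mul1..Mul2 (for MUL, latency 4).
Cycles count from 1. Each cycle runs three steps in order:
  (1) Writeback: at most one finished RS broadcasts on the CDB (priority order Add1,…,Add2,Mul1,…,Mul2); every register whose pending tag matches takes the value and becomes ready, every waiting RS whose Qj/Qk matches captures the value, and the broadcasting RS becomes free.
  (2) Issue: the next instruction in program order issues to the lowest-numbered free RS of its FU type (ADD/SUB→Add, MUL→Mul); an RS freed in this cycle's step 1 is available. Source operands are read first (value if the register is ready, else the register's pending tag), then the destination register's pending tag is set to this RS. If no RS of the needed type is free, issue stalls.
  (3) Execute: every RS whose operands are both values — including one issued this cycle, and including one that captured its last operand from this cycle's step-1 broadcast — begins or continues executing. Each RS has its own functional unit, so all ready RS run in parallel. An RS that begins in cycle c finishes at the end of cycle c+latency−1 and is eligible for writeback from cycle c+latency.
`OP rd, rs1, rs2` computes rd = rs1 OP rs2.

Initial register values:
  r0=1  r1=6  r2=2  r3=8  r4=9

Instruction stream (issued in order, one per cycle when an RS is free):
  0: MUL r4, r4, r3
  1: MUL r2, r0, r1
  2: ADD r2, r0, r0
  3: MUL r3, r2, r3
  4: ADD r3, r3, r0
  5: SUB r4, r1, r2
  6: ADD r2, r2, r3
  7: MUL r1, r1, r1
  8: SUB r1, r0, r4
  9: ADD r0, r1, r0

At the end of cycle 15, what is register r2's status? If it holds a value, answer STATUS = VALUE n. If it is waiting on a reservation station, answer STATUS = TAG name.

c1: issue MUL r4<-Mul1 | r0:1,r1:6,r2:2,r3:8,r4:Mul1
c2: issue MUL r2<-Mul2 | r0:1,r1:6,r2:Mul2,r3:8,r4:Mul1
c3: issue ADD r2<-Add1 | r0:1,r1:6,r2:Add1,r3:8,r4:Mul1
c4: stall | r0:1,r1:6,r2:Add1,r3:8,r4:Mul1
c5: CDB Add1=2; stall | r0:1,r1:6,r2:2,r3:8,r4:Mul1
c6: CDB Mul1=72; issue MUL r3<-Mul1 | r0:1,r1:6,r2:2,r3:Mul1,r4:72
c7: CDB Mul2=6; issue ADD r3<-Add1 | r0:1,r1:6,r2:2,r3:Add1,r4:72
c8: issue SUB r4<-Add2 | r0:1,r1:6,r2:2,r3:Add1,r4:Add2
c9: stall | r0:1,r1:6,r2:2,r3:Add1,r4:Add2
c10: CDB Add2=4; issue ADD r2<-Add2 | r0:1,r1:6,r2:Add2,r3:Add1,r4:4
c11: CDB Mul1=16; issue MUL r1<-Mul1 | r0:1,r1:Mul1,r2:Add2,r3:Add1,r4:4
c12: stall | r0:1,r1:Mul1,r2:Add2,r3:Add1,r4:4
c13: CDB Add1=17; issue SUB r1<-Add1 | r0:1,r1:Add1,r2:Add2,r3:17,r4:4
c14: stall | r0:1,r1:Add1,r2:Add2,r3:17,r4:4
c15: CDB Add1=-3; issue ADD r0<-Add1 | r0:Add1,r1:-3,r2:Add2,r3:17,r4:4

STATUS = TAG Add2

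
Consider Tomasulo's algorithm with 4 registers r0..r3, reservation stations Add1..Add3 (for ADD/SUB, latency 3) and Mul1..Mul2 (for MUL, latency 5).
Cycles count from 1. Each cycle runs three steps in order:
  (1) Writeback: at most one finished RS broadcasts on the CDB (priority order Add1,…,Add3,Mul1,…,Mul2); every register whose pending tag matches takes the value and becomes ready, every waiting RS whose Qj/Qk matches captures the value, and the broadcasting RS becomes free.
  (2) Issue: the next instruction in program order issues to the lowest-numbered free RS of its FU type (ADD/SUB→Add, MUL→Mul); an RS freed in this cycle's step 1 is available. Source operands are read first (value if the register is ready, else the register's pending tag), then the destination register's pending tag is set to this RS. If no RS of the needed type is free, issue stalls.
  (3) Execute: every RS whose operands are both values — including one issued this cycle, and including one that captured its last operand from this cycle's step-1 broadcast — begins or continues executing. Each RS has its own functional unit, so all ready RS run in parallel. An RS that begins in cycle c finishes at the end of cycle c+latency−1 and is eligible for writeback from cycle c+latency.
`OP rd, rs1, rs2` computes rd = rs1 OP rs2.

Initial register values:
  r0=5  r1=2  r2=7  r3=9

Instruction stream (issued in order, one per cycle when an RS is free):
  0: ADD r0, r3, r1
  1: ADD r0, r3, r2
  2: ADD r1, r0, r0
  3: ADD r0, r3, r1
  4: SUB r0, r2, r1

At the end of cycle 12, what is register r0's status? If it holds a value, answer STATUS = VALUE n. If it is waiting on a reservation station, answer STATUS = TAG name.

cycle 1: issue ADD r0<-Add1 // r0:Add1,r1:2,r2:7,r3:9
cycle 2: issue ADD r0<-Add2 // r0:Add2,r1:2,r2:7,r3:9
cycle 3: issue ADD r1<-Add3 // r0:Add2,r1:Add3,r2:7,r3:9
cycle 4: CDB Add1=11; issue ADD r0<-Add1 // r0:Add1,r1:Add3,r2:7,r3:9
cycle 5: CDB Add2=16; issue SUB r0<-Add2 // r0:Add2,r1:Add3,r2:7,r3:9
cycle 6: - // r0:Add2,r1:Add3,r2:7,r3:9
cycle 7: - // r0:Add2,r1:Add3,r2:7,r3:9
cycle 8: CDB Add3=32 // r0:Add2,r1:32,r2:7,r3:9
cycle 9: - // r0:Add2,r1:32,r2:7,r3:9
cycle 10: - // r0:Add2,r1:32,r2:7,r3:9
cycle 11: CDB Add1=41 // r0:Add2,r1:32,r2:7,r3:9
cycle 12: CDB Add2=-25 // r0:-25,r1:32,r2:7,r3:9

STATUS = VALUE -25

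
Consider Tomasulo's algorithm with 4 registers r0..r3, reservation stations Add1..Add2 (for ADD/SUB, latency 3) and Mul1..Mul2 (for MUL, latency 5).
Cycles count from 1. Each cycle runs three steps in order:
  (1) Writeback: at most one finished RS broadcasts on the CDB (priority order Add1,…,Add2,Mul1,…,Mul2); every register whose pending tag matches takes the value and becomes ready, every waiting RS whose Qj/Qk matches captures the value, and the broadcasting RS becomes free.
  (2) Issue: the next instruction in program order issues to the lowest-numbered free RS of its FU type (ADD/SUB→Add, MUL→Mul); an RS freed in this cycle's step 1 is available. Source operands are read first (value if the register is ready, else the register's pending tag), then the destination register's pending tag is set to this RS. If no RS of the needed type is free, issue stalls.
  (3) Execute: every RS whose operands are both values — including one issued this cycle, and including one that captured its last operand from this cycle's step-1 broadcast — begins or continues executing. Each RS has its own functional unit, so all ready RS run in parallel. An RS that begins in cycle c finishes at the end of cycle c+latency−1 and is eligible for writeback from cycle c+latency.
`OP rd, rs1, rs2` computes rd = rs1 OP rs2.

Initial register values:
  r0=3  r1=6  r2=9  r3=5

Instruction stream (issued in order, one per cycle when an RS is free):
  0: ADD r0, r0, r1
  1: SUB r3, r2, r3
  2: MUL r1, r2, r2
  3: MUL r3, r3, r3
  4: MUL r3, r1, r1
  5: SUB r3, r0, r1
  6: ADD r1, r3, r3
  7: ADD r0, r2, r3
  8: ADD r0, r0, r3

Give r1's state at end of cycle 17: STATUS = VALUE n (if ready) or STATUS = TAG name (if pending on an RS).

STATUS = VALUE -144

  c1: issue ADD r0<-Add1  regs: r0:Add1,r1:6,r2:9,r3:5
  c2: issue SUB r3<-Add2  regs: r0:Add1,r1:6,r2:9,r3:Add2
  c3: issue MUL r1<-Mul1  regs: r0:Add1,r1:Mul1,r2:9,r3:Add2
  c4: CDB Add1=9; issue MUL r3<-Mul2  regs: r0:9,r1:Mul1,r2:9,r3:Mul2
  c5: CDB Add2=4; stall  regs: r0:9,r1:Mul1,r2:9,r3:Mul2
  c6: stall  regs: r0:9,r1:Mul1,r2:9,r3:Mul2
  c7: stall  regs: r0:9,r1:Mul1,r2:9,r3:Mul2
  c8: CDB Mul1=81; issue MUL r3<-Mul1  regs: r0:9,r1:81,r2:9,r3:Mul1
  c9: issue SUB r3<-Add1  regs: r0:9,r1:81,r2:9,r3:Add1
  c10: CDB Mul2=16; issue ADD r1<-Add2  regs: r0:9,r1:Add2,r2:9,r3:Add1
  c11: stall  regs: r0:9,r1:Add2,r2:9,r3:Add1
  c12: CDB Add1=-72; issue ADD r0<-Add1  regs: r0:Add1,r1:Add2,r2:9,r3:-72
  c13: CDB Mul1=6561; stall  regs: r0:Add1,r1:Add2,r2:9,r3:-72
  c14: stall  regs: r0:Add1,r1:Add2,r2:9,r3:-72
  c15: CDB Add1=-63; issue ADD r0<-Add1  regs: r0:Add1,r1:Add2,r2:9,r3:-72
  c16: CDB Add2=-144  regs: r0:Add1,r1:-144,r2:9,r3:-72
  c17: -  regs: r0:Add1,r1:-144,r2:9,r3:-72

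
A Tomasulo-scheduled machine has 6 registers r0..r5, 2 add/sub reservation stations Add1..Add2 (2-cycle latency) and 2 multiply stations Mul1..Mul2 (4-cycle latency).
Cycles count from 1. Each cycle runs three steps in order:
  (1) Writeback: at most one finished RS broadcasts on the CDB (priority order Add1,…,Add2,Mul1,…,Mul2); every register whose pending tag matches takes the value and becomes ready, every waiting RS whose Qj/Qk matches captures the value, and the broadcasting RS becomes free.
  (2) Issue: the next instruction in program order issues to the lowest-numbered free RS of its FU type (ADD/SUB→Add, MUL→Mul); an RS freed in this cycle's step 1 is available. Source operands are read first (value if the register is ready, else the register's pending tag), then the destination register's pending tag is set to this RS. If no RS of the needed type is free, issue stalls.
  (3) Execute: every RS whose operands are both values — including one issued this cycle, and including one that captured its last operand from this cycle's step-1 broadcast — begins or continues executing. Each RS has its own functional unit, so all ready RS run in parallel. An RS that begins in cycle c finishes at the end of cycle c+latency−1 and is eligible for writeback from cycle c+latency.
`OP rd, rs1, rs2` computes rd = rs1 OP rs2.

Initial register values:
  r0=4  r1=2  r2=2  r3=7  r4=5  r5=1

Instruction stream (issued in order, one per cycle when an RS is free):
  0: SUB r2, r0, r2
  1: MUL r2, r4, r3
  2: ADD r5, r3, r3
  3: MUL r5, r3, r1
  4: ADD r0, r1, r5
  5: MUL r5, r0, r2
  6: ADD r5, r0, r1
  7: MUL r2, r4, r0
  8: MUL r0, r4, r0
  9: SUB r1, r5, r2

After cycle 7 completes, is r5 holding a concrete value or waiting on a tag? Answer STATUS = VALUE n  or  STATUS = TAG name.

STATUS = TAG Add2

cycle 1: issue SUB r2<-Add1 // r0:4,r1:2,r2:Add1,r3:7,r4:5,r5:1
cycle 2: issue MUL r2<-Mul1 // r0:4,r1:2,r2:Mul1,r3:7,r4:5,r5:1
cycle 3: CDB Add1=2; issue ADD r5<-Add1 // r0:4,r1:2,r2:Mul1,r3:7,r4:5,r5:Add1
cycle 4: issue MUL r5<-Mul2 // r0:4,r1:2,r2:Mul1,r3:7,r4:5,r5:Mul2
cycle 5: CDB Add1=14; issue ADD r0<-Add1 // r0:Add1,r1:2,r2:Mul1,r3:7,r4:5,r5:Mul2
cycle 6: CDB Mul1=35; issue MUL r5<-Mul1 // r0:Add1,r1:2,r2:35,r3:7,r4:5,r5:Mul1
cycle 7: issue ADD r5<-Add2 // r0:Add1,r1:2,r2:35,r3:7,r4:5,r5:Add2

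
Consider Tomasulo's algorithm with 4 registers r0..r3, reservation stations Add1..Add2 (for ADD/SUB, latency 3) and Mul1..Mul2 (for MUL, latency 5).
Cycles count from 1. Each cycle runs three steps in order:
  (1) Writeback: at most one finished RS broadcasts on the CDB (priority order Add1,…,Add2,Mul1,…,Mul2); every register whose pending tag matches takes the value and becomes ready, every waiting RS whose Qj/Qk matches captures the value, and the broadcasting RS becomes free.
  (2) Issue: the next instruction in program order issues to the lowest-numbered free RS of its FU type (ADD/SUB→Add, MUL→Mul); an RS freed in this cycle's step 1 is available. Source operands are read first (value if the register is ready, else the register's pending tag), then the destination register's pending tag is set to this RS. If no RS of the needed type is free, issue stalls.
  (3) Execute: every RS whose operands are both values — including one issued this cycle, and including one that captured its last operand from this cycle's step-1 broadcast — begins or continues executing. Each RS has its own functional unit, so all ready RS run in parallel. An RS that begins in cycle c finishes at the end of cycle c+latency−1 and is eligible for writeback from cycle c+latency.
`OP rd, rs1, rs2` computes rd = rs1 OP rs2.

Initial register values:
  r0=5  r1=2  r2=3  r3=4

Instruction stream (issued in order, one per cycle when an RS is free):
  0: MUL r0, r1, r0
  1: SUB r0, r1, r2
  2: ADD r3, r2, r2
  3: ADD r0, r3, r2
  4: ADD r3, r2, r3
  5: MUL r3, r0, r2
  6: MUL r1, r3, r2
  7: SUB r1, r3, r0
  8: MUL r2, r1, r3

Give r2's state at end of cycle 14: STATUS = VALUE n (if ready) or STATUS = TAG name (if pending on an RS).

c1: issue MUL r0<-Mul1 | r0:Mul1,r1:2,r2:3,r3:4
c2: issue SUB r0<-Add1 | r0:Add1,r1:2,r2:3,r3:4
c3: issue ADD r3<-Add2 | r0:Add1,r1:2,r2:3,r3:Add2
c4: stall | r0:Add1,r1:2,r2:3,r3:Add2
c5: CDB Add1=-1; issue ADD r0<-Add1 | r0:Add1,r1:2,r2:3,r3:Add2
c6: CDB Add2=6; issue ADD r3<-Add2 | r0:Add1,r1:2,r2:3,r3:Add2
c7: CDB Mul1=10; issue MUL r3<-Mul1 | r0:Add1,r1:2,r2:3,r3:Mul1
c8: issue MUL r1<-Mul2 | r0:Add1,r1:Mul2,r2:3,r3:Mul1
c9: CDB Add1=9; issue SUB r1<-Add1 | r0:9,r1:Add1,r2:3,r3:Mul1
c10: CDB Add2=9; stall | r0:9,r1:Add1,r2:3,r3:Mul1
c11: stall | r0:9,r1:Add1,r2:3,r3:Mul1
c12: stall | r0:9,r1:Add1,r2:3,r3:Mul1
c13: stall | r0:9,r1:Add1,r2:3,r3:Mul1
c14: CDB Mul1=27; issue MUL r2<-Mul1 | r0:9,r1:Add1,r2:Mul1,r3:27

STATUS = TAG Mul1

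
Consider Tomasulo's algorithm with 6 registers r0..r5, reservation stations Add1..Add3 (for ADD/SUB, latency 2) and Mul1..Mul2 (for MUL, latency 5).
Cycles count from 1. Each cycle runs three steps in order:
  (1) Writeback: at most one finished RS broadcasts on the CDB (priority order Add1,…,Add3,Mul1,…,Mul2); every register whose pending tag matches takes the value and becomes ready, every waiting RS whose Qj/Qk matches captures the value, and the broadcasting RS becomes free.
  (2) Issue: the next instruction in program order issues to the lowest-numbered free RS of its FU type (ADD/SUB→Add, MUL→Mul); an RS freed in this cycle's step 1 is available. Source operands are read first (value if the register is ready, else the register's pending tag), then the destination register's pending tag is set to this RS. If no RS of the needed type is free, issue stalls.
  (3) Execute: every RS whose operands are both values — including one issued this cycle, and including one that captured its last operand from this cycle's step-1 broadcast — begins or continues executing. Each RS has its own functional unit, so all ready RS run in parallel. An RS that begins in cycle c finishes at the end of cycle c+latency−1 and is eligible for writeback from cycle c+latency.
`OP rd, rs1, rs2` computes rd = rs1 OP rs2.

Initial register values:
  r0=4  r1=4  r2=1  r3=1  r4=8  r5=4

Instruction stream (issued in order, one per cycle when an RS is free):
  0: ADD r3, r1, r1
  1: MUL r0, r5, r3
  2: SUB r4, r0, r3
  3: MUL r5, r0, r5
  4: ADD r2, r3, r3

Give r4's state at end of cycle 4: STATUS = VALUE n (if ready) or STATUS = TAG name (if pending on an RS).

STATUS = TAG Add1

cycle 1: issue ADD r3<-Add1 // r0:4,r1:4,r2:1,r3:Add1,r4:8,r5:4
cycle 2: issue MUL r0<-Mul1 // r0:Mul1,r1:4,r2:1,r3:Add1,r4:8,r5:4
cycle 3: CDB Add1=8; issue SUB r4<-Add1 // r0:Mul1,r1:4,r2:1,r3:8,r4:Add1,r5:4
cycle 4: issue MUL r5<-Mul2 // r0:Mul1,r1:4,r2:1,r3:8,r4:Add1,r5:Mul2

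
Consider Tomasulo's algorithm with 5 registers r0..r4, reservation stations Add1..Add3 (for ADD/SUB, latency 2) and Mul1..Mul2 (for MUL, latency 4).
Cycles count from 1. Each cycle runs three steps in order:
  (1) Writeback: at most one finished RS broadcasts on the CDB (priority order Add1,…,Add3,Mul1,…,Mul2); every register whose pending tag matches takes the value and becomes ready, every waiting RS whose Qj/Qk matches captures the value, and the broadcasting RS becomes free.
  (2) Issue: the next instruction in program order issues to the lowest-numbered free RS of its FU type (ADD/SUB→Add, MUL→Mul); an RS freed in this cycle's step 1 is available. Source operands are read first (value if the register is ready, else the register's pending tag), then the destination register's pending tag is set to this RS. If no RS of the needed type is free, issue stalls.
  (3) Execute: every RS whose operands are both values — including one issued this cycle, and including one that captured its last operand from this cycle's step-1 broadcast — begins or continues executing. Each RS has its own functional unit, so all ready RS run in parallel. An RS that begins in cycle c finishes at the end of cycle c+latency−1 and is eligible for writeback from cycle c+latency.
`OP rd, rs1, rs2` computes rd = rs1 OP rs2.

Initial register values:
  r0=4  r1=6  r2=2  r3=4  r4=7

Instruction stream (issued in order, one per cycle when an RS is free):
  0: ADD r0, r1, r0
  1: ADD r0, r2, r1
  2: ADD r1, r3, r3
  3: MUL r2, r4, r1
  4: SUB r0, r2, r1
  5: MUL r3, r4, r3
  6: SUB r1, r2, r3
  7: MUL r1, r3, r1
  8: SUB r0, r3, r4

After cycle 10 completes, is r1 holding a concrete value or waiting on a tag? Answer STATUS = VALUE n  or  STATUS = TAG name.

STATUS = TAG Mul1

c1: issue ADD r0<-Add1 | r0:Add1,r1:6,r2:2,r3:4,r4:7
c2: issue ADD r0<-Add2 | r0:Add2,r1:6,r2:2,r3:4,r4:7
c3: CDB Add1=10; issue ADD r1<-Add1 | r0:Add2,r1:Add1,r2:2,r3:4,r4:7
c4: CDB Add2=8; issue MUL r2<-Mul1 | r0:8,r1:Add1,r2:Mul1,r3:4,r4:7
c5: CDB Add1=8; issue SUB r0<-Add1 | r0:Add1,r1:8,r2:Mul1,r3:4,r4:7
c6: issue MUL r3<-Mul2 | r0:Add1,r1:8,r2:Mul1,r3:Mul2,r4:7
c7: issue SUB r1<-Add2 | r0:Add1,r1:Add2,r2:Mul1,r3:Mul2,r4:7
c8: stall | r0:Add1,r1:Add2,r2:Mul1,r3:Mul2,r4:7
c9: CDB Mul1=56; issue MUL r1<-Mul1 | r0:Add1,r1:Mul1,r2:56,r3:Mul2,r4:7
c10: CDB Mul2=28; issue SUB r0<-Add3 | r0:Add3,r1:Mul1,r2:56,r3:28,r4:7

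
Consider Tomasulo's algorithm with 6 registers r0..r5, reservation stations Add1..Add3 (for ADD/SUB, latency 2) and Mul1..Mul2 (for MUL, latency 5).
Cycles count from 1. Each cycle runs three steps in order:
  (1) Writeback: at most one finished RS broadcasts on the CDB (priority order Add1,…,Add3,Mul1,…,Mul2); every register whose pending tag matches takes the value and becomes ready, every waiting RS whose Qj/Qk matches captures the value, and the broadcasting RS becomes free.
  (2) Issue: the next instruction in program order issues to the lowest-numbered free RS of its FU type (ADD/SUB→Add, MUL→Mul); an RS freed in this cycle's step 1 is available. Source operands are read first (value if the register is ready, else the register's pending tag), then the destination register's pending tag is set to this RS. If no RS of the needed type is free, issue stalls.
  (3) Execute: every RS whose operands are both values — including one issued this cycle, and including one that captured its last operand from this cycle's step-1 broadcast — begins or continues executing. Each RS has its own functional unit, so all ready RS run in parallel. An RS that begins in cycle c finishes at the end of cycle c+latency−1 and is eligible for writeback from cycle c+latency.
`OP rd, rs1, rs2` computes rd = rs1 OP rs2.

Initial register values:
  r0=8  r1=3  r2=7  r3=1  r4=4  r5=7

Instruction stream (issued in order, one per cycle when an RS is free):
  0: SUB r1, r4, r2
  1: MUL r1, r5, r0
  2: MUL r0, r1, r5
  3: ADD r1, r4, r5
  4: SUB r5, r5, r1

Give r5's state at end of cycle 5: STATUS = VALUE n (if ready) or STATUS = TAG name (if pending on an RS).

STATUS = TAG Add2

cycle 1: issue SUB r1<-Add1 // r0:8,r1:Add1,r2:7,r3:1,r4:4,r5:7
cycle 2: issue MUL r1<-Mul1 // r0:8,r1:Mul1,r2:7,r3:1,r4:4,r5:7
cycle 3: CDB Add1=-3; issue MUL r0<-Mul2 // r0:Mul2,r1:Mul1,r2:7,r3:1,r4:4,r5:7
cycle 4: issue ADD r1<-Add1 // r0:Mul2,r1:Add1,r2:7,r3:1,r4:4,r5:7
cycle 5: issue SUB r5<-Add2 // r0:Mul2,r1:Add1,r2:7,r3:1,r4:4,r5:Add2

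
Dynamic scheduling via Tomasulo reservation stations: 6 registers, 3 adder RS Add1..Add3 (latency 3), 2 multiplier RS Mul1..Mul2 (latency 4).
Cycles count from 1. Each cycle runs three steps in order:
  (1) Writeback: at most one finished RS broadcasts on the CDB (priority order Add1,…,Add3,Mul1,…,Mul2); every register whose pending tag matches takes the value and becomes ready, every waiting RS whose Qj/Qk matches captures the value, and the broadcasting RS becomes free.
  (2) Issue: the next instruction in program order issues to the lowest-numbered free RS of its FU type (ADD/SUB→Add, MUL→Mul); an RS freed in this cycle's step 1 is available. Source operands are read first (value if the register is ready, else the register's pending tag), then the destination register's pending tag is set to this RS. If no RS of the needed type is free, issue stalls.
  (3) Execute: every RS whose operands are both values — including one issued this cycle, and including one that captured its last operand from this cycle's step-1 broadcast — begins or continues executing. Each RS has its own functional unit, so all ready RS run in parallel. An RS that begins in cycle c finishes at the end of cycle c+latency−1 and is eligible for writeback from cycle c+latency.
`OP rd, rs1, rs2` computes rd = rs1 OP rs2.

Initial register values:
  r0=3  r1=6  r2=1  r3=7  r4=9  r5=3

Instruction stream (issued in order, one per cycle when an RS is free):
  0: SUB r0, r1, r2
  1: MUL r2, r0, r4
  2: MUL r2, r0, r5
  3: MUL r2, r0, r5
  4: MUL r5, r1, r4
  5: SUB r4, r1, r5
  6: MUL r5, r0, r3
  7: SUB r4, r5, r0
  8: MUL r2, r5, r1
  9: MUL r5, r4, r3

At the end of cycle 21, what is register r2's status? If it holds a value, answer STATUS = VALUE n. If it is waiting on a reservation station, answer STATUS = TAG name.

c1: issue SUB r0<-Add1 | r0:Add1,r1:6,r2:1,r3:7,r4:9,r5:3
c2: issue MUL r2<-Mul1 | r0:Add1,r1:6,r2:Mul1,r3:7,r4:9,r5:3
c3: issue MUL r2<-Mul2 | r0:Add1,r1:6,r2:Mul2,r3:7,r4:9,r5:3
c4: CDB Add1=5; stall | r0:5,r1:6,r2:Mul2,r3:7,r4:9,r5:3
c5: stall | r0:5,r1:6,r2:Mul2,r3:7,r4:9,r5:3
c6: stall | r0:5,r1:6,r2:Mul2,r3:7,r4:9,r5:3
c7: stall | r0:5,r1:6,r2:Mul2,r3:7,r4:9,r5:3
c8: CDB Mul1=45; issue MUL r2<-Mul1 | r0:5,r1:6,r2:Mul1,r3:7,r4:9,r5:3
c9: CDB Mul2=15; issue MUL r5<-Mul2 | r0:5,r1:6,r2:Mul1,r3:7,r4:9,r5:Mul2
c10: issue SUB r4<-Add1 | r0:5,r1:6,r2:Mul1,r3:7,r4:Add1,r5:Mul2
c11: stall | r0:5,r1:6,r2:Mul1,r3:7,r4:Add1,r5:Mul2
c12: CDB Mul1=15; issue MUL r5<-Mul1 | r0:5,r1:6,r2:15,r3:7,r4:Add1,r5:Mul1
c13: CDB Mul2=54; issue SUB r4<-Add2 | r0:5,r1:6,r2:15,r3:7,r4:Add2,r5:Mul1
c14: issue MUL r2<-Mul2 | r0:5,r1:6,r2:Mul2,r3:7,r4:Add2,r5:Mul1
c15: stall | r0:5,r1:6,r2:Mul2,r3:7,r4:Add2,r5:Mul1
c16: CDB Add1=-48; stall | r0:5,r1:6,r2:Mul2,r3:7,r4:Add2,r5:Mul1
c17: CDB Mul1=35; issue MUL r5<-Mul1 | r0:5,r1:6,r2:Mul2,r3:7,r4:Add2,r5:Mul1
c18: - | r0:5,r1:6,r2:Mul2,r3:7,r4:Add2,r5:Mul1
c19: - | r0:5,r1:6,r2:Mul2,r3:7,r4:Add2,r5:Mul1
c20: CDB Add2=30 | r0:5,r1:6,r2:Mul2,r3:7,r4:30,r5:Mul1
c21: CDB Mul2=210 | r0:5,r1:6,r2:210,r3:7,r4:30,r5:Mul1

STATUS = VALUE 210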